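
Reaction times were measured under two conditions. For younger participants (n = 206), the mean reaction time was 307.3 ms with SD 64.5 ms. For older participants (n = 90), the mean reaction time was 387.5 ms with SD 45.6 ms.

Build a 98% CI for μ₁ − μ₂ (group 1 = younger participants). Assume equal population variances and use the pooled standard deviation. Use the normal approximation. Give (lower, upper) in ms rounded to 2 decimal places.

Pooled variance s_p² = [205·64.5² + 89·45.6²] / (206+90−2) = 3530.3207, so s_p = 59.4165.
SE_diff = s_p·√(1/n₁ + 1/n₂) = 59.4165·√(1/206 + 1/90) = 7.5075.
z* = 2.326; margin = 2.326 × 7.5075 = 17.4624.
Difference = 307.3 − 387.5 = -80.2000.
-80.2000 ± 17.4624 → (-97.66, -62.74).

(-97.66, -62.74)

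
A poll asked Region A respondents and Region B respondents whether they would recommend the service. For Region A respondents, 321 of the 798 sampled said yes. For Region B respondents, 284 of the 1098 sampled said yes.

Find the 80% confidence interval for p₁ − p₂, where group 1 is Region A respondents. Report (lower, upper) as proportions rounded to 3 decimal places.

First, p̂₁ = 321/798 = 0.4023; p̂₂ = 284/1098 = 0.2587.
The two standard errors are √(0.4023×0.5977/798) = 0.01736 and √(0.2587×0.7413/1098) = 0.01322.
Because the samples are independent, SE_diff = √(0.01736² + 0.01322²) = 0.02182.
Using z* = 1.282 for 80%, ME = 1.282 × 0.02182 = 0.02797.
p̂₁ − p̂₂ = 0.1436; interval 0.1436 ± 0.02797 gives (0.116, 0.172).

(0.116, 0.172)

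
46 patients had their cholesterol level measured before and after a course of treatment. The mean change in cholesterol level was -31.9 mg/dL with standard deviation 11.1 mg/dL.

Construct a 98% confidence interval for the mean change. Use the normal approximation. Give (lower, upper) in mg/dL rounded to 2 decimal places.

(-35.71, -28.09)

This is a matched-pairs design, so SE = s_d/√n = 11.1/√46 = 1.6366.
Margin = 2.326 × 1.6366 = 3.8067; the interval is -31.9 ± 3.8067 = (-35.71, -28.09).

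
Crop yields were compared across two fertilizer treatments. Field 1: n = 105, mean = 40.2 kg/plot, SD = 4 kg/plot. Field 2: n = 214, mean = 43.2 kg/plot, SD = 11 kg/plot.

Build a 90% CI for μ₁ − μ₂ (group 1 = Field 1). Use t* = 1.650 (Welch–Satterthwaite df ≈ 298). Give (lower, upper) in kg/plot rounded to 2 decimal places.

(-4.40, -1.60)

SE₁ = s₁/√n₁ = 4/√105 = 0.3904; SE₂ = 11/√214 = 0.7519.
Independent samples, unequal variances: SE_diff = √(SE₁² + SE₂²) = √(0.15241216 + 0.56535361) = 0.8472.
t* = 1.650, so margin of error = 1.650 × 0.8472 = 1.3979.
Difference in means = 40.2 − 43.2 = -3.0000.
-3.0000 ± 1.3979 → (-4.40, -1.60).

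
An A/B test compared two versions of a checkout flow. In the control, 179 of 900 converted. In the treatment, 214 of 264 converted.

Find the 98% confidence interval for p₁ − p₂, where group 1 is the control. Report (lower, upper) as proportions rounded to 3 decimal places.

Sample proportions: 179/900 = 0.1989, 214/264 = 0.8106.
Each SE is √(p̂(1−p̂)/n): √(0.1989·0.8011/900) = 0.01331 and √(0.8106·0.1894/264) = 0.02412.
SE(p̂₁ − p̂₂) = √(SE₁² + SE₂²) = √(0.0001771561 + 0.0005817744) = 0.02755, since the two samples are independent.
At 98% confidence z* = 2.326; margin = 2.326 × 0.02755 = 0.06408.
The difference is 0.1989 − 0.8106 = -0.6117, so the interval is -0.6117 ± 0.06408 = (-0.676, -0.548).

(-0.676, -0.548)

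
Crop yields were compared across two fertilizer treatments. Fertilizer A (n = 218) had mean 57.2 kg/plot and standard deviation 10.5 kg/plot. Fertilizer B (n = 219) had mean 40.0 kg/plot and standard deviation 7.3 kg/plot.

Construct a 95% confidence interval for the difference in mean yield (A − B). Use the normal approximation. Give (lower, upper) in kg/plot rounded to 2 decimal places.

SE₁ = s₁/√n₁ = 10.5/√218 = 0.7111; SE₂ = 7.3/√219 = 0.4933.
Independent samples, unequal variances: SE_diff = √(SE₁² + SE₂²) = √(0.50566321 + 0.24334489) = 0.8655.
z* = 1.960, so margin of error = 1.960 × 0.8655 = 1.6964.
Difference in means = 57.2 − 40.0 = 17.2000.
17.2000 ± 1.6964 → (15.50, 18.90).

(15.50, 18.90)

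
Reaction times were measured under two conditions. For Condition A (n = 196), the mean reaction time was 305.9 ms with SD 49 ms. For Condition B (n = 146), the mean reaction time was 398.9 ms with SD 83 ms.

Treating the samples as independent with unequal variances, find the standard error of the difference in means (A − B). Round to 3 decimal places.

Per-group SEs: s₁/√n₁ = 49/√196 = 3.5000, s₂/√n₂ = 83/√146 = 6.8691.
Unpooled SE of the difference: √(12.25 + 47.18453481) = 7.7094.

7.709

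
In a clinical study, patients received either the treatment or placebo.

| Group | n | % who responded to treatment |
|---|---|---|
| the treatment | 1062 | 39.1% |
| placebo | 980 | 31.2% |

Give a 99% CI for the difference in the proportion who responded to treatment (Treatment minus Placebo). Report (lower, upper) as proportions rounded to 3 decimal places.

(0.025, 0.133)

SE₁ = √(p̂₁(1−p̂₁)/n₁) = √(0.3910·0.6090/1062) = 0.01497; SE₂ = √(0.3120·0.6880/980) = 0.01480.
Independent samples: SE of the difference = √(SE₁² + SE₂²) = √(0.0002241009 + 0.00021904) = 0.02105.
z* for 99% confidence is 2.576, so the margin of error is 2.576 × 0.02105 = 0.05422.
Point estimate p̂₁ − p̂₂ = 0.3910 − 0.3120 = 0.0790.
0.0790 ± 0.05422 → (0.025, 0.133).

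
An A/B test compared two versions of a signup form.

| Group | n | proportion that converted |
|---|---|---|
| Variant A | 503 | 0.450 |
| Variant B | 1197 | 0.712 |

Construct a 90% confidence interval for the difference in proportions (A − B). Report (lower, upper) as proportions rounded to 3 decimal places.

The two standard errors are √(0.4500×0.5500/503) = 0.02218 and √(0.7120×0.2880/1197) = 0.01309.
Because the samples are independent, SE_diff = √(0.02218² + 0.01309²) = 0.02575.
Using z* = 1.645 for 90%, ME = 1.645 × 0.02575 = 0.04236.
p̂₁ − p̂₂ = -0.2620; interval -0.2620 ± 0.04236 gives (-0.304, -0.220).

(-0.304, -0.220)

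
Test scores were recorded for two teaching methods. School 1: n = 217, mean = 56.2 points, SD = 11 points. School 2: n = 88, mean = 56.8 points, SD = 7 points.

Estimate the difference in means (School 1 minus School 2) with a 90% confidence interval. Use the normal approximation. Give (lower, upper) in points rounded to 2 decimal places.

Standard errors of each mean: 11/√217 = 0.7467 and 7/√88 = 0.7462.
SE(x̄₁ − x̄₂) = √(0.7467² + 0.7462²) = 1.0556 for independent samples with unequal variances.
With z* = 1.645, the margin is 1.645 × 1.0556 = 1.7365.
x̄₁ − x̄₂ = 56.2 − 56.8 = -0.6000; the interval is -0.6000 ± 1.7365 = (-2.34, 1.14).

(-2.34, 1.14)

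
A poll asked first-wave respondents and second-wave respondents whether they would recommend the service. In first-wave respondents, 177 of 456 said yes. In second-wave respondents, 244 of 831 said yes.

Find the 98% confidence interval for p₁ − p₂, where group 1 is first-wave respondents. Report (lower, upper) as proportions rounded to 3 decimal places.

(0.030, 0.159)

p̂₁ = 177/456 = 0.3882 and p̂₂ = 244/831 = 0.2936.
SE₁ = √(p̂₁(1−p̂₁)/n₁) = √(0.3882·0.6118/456) = 0.02282; SE₂ = √(0.2936·0.7064/831) = 0.01580.
Independent samples: SE of the difference = √(SE₁² + SE₂²) = √(0.0005207524 + 0.00024964) = 0.02776.
z* for 98% confidence is 2.326, so the margin of error is 2.326 × 0.02776 = 0.06457.
Point estimate p̂₁ − p̂₂ = 0.3882 − 0.2936 = 0.0946.
0.0946 ± 0.06457 → (0.030, 0.159).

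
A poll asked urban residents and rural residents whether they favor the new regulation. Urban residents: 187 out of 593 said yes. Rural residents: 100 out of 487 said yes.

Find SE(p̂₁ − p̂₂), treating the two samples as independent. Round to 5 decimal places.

p̂₁ = 187/593 = 0.3153 and p̂₂ = 100/487 = 0.2053.
SE₁ = √(p̂₁(1−p̂₁)/n₁) = √(0.3153·0.6847/593) = 0.01908; SE₂ = √(0.2053·0.7947/487) = 0.01830.
Independent samples: SE of the difference = √(SE₁² + SE₂²) = √(0.0003640464 + 0.00033489) = 0.02644.

0.02644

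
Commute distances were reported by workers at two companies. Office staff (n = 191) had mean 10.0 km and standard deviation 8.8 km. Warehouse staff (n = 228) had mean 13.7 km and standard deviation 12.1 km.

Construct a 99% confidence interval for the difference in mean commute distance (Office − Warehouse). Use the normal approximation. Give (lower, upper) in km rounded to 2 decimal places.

(-6.34, -1.06)

Per-group SEs: s₁/√n₁ = 8.8/√191 = 0.6367, s₂/√n₂ = 12.1/√228 = 0.8013.
Unpooled SE of the difference: √(0.40538689 + 0.64208169) = 1.0235.
Margin of error = z* · SE = 2.576 × 1.0235 = 2.6365.
x̄₁ − x̄₂ = 10.0 − 13.7 = -3.7000.
CI: -3.7000 ± 2.6365 = (-6.34, -1.06).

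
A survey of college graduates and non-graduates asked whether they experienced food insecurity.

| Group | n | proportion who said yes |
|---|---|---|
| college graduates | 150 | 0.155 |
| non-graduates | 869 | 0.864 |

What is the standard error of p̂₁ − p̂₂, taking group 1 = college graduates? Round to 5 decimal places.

0.03176

The two standard errors are √(0.1550×0.8450/150) = 0.02955 and √(0.8640×0.1360/869) = 0.01163.
Because the samples are independent, SE_diff = √(0.02955² + 0.01163²) = 0.03176.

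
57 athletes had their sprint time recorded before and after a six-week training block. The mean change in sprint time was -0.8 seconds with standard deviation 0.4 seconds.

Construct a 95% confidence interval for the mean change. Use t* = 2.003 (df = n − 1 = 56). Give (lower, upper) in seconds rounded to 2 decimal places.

Paired design: SE = s_d/√n = 0.4/√57 = 0.0530.
t* = 2.003; margin of error = 2.003 × 0.0530 = 0.1062.
-0.8 ± 0.1062 → (-0.91, -0.69).

(-0.91, -0.69)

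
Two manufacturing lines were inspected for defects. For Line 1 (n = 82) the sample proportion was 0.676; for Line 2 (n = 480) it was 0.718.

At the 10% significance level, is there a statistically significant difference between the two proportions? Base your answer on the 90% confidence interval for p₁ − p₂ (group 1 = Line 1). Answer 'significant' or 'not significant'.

not significant

The two standard errors are √(0.6760×0.3240/82) = 0.05168 and √(0.7180×0.2820/480) = 0.02054.
Because the samples are independent, SE_diff = √(0.05168² + 0.02054²) = 0.05561.
Using z* = 1.645 for 90%, ME = 1.645 × 0.05561 = 0.09148.
p̂₁ − p̂₂ = -0.0420; interval -0.0420 ± 0.09148 gives (-0.13348, 0.04948).
The interval (-0.13348, 0.04948) contains 0, so the difference is not significant.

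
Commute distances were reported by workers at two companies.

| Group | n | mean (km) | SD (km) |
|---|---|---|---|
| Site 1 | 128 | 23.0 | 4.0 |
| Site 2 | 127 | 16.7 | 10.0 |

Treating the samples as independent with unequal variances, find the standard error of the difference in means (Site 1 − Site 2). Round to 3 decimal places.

Per-group SEs: s₁/√n₁ = 4.0/√128 = 0.3536, s₂/√n₂ = 10.0/√127 = 0.8874.
Unpooled SE of the difference: √(0.12503296 + 0.78747876) = 0.9553.

0.955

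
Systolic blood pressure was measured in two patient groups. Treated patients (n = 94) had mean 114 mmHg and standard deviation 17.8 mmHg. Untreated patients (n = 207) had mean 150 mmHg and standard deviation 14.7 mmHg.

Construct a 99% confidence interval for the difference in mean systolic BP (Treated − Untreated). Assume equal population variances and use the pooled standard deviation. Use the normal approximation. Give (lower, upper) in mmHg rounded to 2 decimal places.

(-41.04, -30.96)

Pooled variance s_p² = [93·17.8² + 206·14.7²] / (94+207−2) = 247.4270, so s_p = 15.7298.
SE_diff = s_p·√(1/n₁ + 1/n₂) = 15.7298·√(1/94 + 1/207) = 1.9564.
z* = 2.576; margin = 2.576 × 1.9564 = 5.0397.
Difference = 114 − 150 = -36.0000.
-36.0000 ± 5.0397 → (-41.04, -30.96).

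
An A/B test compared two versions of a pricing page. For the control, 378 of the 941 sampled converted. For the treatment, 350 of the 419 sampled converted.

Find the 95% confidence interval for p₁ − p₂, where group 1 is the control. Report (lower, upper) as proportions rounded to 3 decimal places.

(-0.481, -0.386)

p̂₁ = 378/941 = 0.4017 and p̂₂ = 350/419 = 0.8353.
SE₁ = √(p̂₁(1−p̂₁)/n₁) = √(0.4017·0.5983/941) = 0.01598; SE₂ = √(0.8353·0.1647/419) = 0.01812.
Independent samples: SE of the difference = √(SE₁² + SE₂²) = √(0.0002553604 + 0.0003283344) = 0.02416.
z* for 95% confidence is 1.960, so the margin of error is 1.960 × 0.02416 = 0.04735.
Point estimate p̂₁ − p̂₂ = 0.4017 − 0.8353 = -0.4336.
-0.4336 ± 0.04735 → (-0.481, -0.386).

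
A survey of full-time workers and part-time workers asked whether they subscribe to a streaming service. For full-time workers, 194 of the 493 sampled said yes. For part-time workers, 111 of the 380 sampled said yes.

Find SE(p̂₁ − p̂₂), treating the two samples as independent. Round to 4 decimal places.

0.0321

p̂₁ = 194/493 = 0.3935 and p̂₂ = 111/380 = 0.2921.
SE₁ = √(p̂₁(1−p̂₁)/n₁) = √(0.3935·0.6065/493) = 0.02200; SE₂ = √(0.2921·0.7079/380) = 0.02333.
Independent samples: SE of the difference = √(SE₁² + SE₂²) = √(0.000484 + 0.0005442889) = 0.03207.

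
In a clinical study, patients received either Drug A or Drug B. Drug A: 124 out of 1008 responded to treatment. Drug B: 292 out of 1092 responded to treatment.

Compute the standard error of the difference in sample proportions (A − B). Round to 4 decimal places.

Sample proportions: 124/1008 = 0.1230, 292/1092 = 0.2674.
Each SE is √(p̂(1−p̂)/n): √(0.1230·0.8770/1008) = 0.01034 and √(0.2674·0.7326/1092) = 0.01339.
SE(p̂₁ − p̂₂) = √(SE₁² + SE₂²) = √(0.0001069156 + 0.0001792921) = 0.01692, since the two samples are independent.

0.0169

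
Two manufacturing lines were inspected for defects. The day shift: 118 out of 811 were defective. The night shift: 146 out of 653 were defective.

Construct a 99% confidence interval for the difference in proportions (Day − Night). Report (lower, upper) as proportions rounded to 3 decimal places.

Sample proportions: 118/811 = 0.1455, 146/653 = 0.2236.
Each SE is √(p̂(1−p̂)/n): √(0.1455·0.8545/811) = 0.01238 and √(0.2236·0.7764/653) = 0.01631.
SE(p̂₁ − p̂₂) = √(SE₁² + SE₂²) = √(0.0001532644 + 0.0002660161) = 0.02048, since the two samples are independent.
At 99% confidence z* = 2.576; margin = 2.576 × 0.02048 = 0.05276.
The difference is 0.1455 − 0.2236 = -0.0781, so the interval is -0.0781 ± 0.05276 = (-0.131, -0.025).

(-0.131, -0.025)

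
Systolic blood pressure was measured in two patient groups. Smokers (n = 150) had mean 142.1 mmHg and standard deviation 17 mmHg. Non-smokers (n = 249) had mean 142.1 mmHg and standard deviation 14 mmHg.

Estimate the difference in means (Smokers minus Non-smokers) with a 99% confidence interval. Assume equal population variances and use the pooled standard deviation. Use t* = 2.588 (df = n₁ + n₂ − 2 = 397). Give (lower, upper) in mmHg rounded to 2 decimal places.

(-4.06, 4.06)

s_p = √[((n₁−1)s₁² + (n₂−1)s₂²)/(n₁+n₂−2)] = √[(149·17² + 248·14²)/397] = 15.1955.
SE = 15.1955·√(1/150 + 1/249) = 1.5706.
With t* = 2.588, margin = 2.588 × 1.5706 = 4.0647.
x̄₁ − x̄₂ = 142.1 − 142.1 = 0.0000; interval 0.0000 ± 4.0647 = (-4.06, 4.06).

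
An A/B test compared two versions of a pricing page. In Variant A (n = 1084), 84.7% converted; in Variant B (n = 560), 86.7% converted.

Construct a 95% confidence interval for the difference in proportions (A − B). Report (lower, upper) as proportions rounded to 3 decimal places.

(-0.055, 0.015)

SE₁ = √(p̂₁(1−p̂₁)/n₁) = √(0.8470·0.1530/1084) = 0.01093; SE₂ = √(0.8670·0.1330/560) = 0.01435.
Independent samples: SE of the difference = √(SE₁² + SE₂²) = √(0.0001194649 + 0.0002059225) = 0.01804.
z* for 95% confidence is 1.960, so the margin of error is 1.960 × 0.01804 = 0.03536.
Point estimate p̂₁ − p̂₂ = 0.8470 − 0.8670 = -0.0200.
-0.0200 ± 0.03536 → (-0.055, 0.015).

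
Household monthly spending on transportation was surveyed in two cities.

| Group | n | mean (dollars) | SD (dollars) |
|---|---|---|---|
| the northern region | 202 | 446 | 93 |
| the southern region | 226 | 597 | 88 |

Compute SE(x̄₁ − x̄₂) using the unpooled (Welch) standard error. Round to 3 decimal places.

8.780

Per-group SEs: s₁/√n₁ = 93/√202 = 6.5435, s₂/√n₂ = 88/√226 = 5.8537.
Unpooled SE of the difference: √(42.81739225 + 34.26580369) = 8.7797.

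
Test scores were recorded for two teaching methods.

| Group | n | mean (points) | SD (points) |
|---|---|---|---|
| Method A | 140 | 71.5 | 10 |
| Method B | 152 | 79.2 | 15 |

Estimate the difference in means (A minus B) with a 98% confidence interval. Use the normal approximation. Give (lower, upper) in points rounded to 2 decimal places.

Per-group SEs: s₁/√n₁ = 10/√140 = 0.8452, s₂/√n₂ = 15/√152 = 1.2167.
Unpooled SE of the difference: √(0.71436304 + 1.48035889) = 1.4815.
Margin of error = z* · SE = 2.326 × 1.4815 = 3.4460.
x̄₁ − x̄₂ = 71.5 − 79.2 = -7.7000.
CI: -7.7000 ± 3.4460 = (-11.15, -4.25).

(-11.15, -4.25)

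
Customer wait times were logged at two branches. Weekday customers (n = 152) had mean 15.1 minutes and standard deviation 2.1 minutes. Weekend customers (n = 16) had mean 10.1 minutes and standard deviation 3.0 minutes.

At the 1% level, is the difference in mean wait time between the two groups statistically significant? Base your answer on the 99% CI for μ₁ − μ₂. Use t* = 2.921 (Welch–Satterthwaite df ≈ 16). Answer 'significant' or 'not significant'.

significant

Per-group SEs: s₁/√n₁ = 2.1/√152 = 0.1703, s₂/√n₂ = 3.0/√16 = 0.7500.
Unpooled SE of the difference: √(0.02900209 + 0.5625) = 0.7691.
Margin of error = t* · SE = 2.921 × 0.7691 = 2.2465.
x̄₁ − x̄₂ = 15.1 − 10.1 = 5.0000.
CI: 5.0000 ± 2.2465 = (2.7535, 7.2465).
The interval (2.7535, 7.2465) does not contain 0, so the difference is significant.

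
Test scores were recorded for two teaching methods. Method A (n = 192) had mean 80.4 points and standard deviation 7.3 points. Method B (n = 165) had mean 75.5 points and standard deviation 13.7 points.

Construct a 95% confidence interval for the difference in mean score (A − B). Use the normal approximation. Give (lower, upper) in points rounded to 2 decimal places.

SE₁ = s₁/√n₁ = 7.3/√192 = 0.5268; SE₂ = 13.7/√165 = 1.0665.
Independent samples, unequal variances: SE_diff = √(SE₁² + SE₂²) = √(0.27751824 + 1.13742225) = 1.1895.
z* = 1.960, so margin of error = 1.960 × 1.1895 = 2.3314.
Difference in means = 80.4 − 75.5 = 4.9000.
4.9000 ± 2.3314 → (2.57, 7.23).

(2.57, 7.23)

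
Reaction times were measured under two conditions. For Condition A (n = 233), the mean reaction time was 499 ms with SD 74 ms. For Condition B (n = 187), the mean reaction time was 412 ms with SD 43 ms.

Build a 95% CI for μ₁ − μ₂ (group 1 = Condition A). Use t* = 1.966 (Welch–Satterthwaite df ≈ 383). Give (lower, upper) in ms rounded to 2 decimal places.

SE₁ = s₁/√n₁ = 74/√233 = 4.8479; SE₂ = 43/√187 = 3.1445.
Independent samples, unequal variances: SE_diff = √(SE₁² + SE₂²) = √(23.50213441 + 9.88788025) = 5.7784.
t* = 1.966, so margin of error = 1.966 × 5.7784 = 11.3603.
Difference in means = 499 − 412 = 87.0000.
87.0000 ± 11.3603 → (75.64, 98.36).

(75.64, 98.36)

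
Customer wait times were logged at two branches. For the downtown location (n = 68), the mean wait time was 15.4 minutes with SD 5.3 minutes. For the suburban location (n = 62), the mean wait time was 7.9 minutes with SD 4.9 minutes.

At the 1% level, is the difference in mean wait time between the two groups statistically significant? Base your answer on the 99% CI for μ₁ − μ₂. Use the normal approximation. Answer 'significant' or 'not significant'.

Per-group SEs: s₁/√n₁ = 5.3/√68 = 0.6427, s₂/√n₂ = 4.9/√62 = 0.6223.
Unpooled SE of the difference: √(0.41306329 + 0.38725729) = 0.8946.
Margin of error = z* · SE = 2.576 × 0.8946 = 2.3045.
x̄₁ − x̄₂ = 15.4 − 7.9 = 7.5000.
CI: 7.5000 ± 2.3045 = (5.1955, 9.8045).
The interval (5.1955, 9.8045) does not contain 0, so the difference is significant.

significant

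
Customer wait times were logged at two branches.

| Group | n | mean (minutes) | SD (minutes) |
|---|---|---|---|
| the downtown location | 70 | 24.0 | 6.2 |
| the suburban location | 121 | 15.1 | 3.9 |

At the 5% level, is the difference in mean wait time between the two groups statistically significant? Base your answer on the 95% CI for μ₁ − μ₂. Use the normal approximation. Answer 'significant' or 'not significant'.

Standard errors of each mean: 6.2/√70 = 0.7410 and 3.9/√121 = 0.3545.
SE(x̄₁ − x̄₂) = √(0.7410² + 0.3545²) = 0.8214 for independent samples with unequal variances.
With z* = 1.960, the margin is 1.960 × 0.8214 = 1.6099.
x̄₁ − x̄₂ = 24.0 − 15.1 = 8.9000; the interval is 8.9000 ± 1.6099 = (7.2901, 10.5099).
The interval (7.2901, 10.5099) does not contain 0, so the difference is significant.

significant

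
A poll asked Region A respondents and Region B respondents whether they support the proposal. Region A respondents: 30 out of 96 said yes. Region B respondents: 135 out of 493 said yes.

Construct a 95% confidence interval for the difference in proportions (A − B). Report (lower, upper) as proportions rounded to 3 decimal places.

p̂₁ = 30/96 = 0.3125 and p̂₂ = 135/493 = 0.2738.
SE₁ = √(p̂₁(1−p̂₁)/n₁) = √(0.3125·0.6875/96) = 0.04731; SE₂ = √(0.2738·0.7262/493) = 0.02008.
Independent samples: SE of the difference = √(SE₁² + SE₂²) = √(0.0022382361 + 0.0004032064) = 0.05139.
z* for 95% confidence is 1.960, so the margin of error is 1.960 × 0.05139 = 0.10072.
Point estimate p̂₁ − p̂₂ = 0.3125 − 0.2738 = 0.0387.
0.0387 ± 0.10072 → (-0.062, 0.139).

(-0.062, 0.139)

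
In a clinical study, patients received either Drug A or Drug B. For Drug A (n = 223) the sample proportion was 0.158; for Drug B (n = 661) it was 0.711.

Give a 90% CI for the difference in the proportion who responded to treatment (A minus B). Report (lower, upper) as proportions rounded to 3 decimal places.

(-0.603, -0.503)

SE₁ = √(p̂₁(1−p̂₁)/n₁) = √(0.1580·0.8420/223) = 0.02442; SE₂ = √(0.7110·0.2890/661) = 0.01763.
Independent samples: SE of the difference = √(SE₁² + SE₂²) = √(0.0005963364 + 0.0003108169) = 0.03012.
z* for 90% confidence is 1.645, so the margin of error is 1.645 × 0.03012 = 0.04955.
Point estimate p̂₁ − p̂₂ = 0.1580 − 0.7110 = -0.5530.
-0.5530 ± 0.04955 → (-0.603, -0.503).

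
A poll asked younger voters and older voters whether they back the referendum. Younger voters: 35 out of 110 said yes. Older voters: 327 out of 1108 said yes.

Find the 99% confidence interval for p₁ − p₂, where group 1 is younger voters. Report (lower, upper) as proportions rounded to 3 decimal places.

First, p̂₁ = 35/110 = 0.3182; p̂₂ = 327/1108 = 0.2951.
The two standard errors are √(0.3182×0.6818/110) = 0.04441 and √(0.2951×0.7049/1108) = 0.01370.
Because the samples are independent, SE_diff = √(0.04441² + 0.01370²) = 0.04648.
Using z* = 2.576 for 99%, ME = 2.576 × 0.04648 = 0.11973.
p̂₁ − p̂₂ = 0.0231; interval 0.0231 ± 0.11973 gives (-0.097, 0.143).

(-0.097, 0.143)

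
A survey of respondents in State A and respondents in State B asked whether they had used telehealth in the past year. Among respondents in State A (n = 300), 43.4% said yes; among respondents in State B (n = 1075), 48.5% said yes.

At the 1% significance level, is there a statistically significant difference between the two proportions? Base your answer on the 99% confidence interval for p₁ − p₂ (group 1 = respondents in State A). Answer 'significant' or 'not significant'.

not significant

The two standard errors are √(0.4340×0.5660/300) = 0.02861 and √(0.4850×0.5150/1075) = 0.01524.
Because the samples are independent, SE_diff = √(0.02861² + 0.01524²) = 0.03242.
Using z* = 2.576 for 99%, ME = 2.576 × 0.03242 = 0.08351.
p̂₁ − p̂₂ = -0.0510; interval -0.0510 ± 0.08351 gives (-0.13451, 0.03251).
The interval (-0.13451, 0.03251) contains 0, so the difference is not significant.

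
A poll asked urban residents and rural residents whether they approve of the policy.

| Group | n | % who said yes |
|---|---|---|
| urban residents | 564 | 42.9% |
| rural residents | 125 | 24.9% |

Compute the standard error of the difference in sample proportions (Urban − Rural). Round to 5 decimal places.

Each SE is √(p̂(1−p̂)/n): √(0.4290·0.5710/564) = 0.02084 and √(0.2490·0.7510/125) = 0.03868.
SE(p̂₁ − p̂₂) = √(SE₁² + SE₂²) = √(0.0004343056 + 0.0014961424) = 0.04394, since the two samples are independent.

0.04394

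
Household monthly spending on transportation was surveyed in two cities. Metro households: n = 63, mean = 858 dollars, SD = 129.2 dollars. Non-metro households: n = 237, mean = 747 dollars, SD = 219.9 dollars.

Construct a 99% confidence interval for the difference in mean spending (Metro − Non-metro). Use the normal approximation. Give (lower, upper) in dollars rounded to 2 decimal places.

(55.21, 166.79)

Per-group SEs: s₁/√n₁ = 129.2/√63 = 16.2777, s₂/√n₂ = 219.9/√237 = 14.2840.
Unpooled SE of the difference: √(264.96351729 + 204.032656) = 21.6563.
Margin of error = z* · SE = 2.576 × 21.6563 = 55.7866.
x̄₁ − x̄₂ = 858 − 747 = 111.0000.
CI: 111.0000 ± 55.7866 = (55.21, 166.79).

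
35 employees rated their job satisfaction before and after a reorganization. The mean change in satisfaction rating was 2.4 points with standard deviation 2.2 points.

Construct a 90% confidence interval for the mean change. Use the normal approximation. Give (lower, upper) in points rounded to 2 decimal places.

(1.79, 3.01)

This is a matched-pairs design, so SE = s_d/√n = 2.2/√35 = 0.3719.
Margin = 1.645 × 0.3719 = 0.6118; the interval is 2.4 ± 0.6118 = (1.79, 3.01).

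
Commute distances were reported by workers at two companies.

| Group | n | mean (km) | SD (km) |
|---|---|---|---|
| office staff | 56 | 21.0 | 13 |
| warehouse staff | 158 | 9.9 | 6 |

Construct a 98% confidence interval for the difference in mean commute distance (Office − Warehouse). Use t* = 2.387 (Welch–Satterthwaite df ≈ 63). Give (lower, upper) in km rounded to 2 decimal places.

(6.80, 15.40)

Per-group SEs: s₁/√n₁ = 13/√56 = 1.7372, s₂/√n₂ = 6/√158 = 0.4773.
Unpooled SE of the difference: √(3.01786384 + 0.22781529) = 1.8016.
Margin of error = t* · SE = 2.387 × 1.8016 = 4.3004.
x̄₁ − x̄₂ = 21.0 − 9.9 = 11.1000.
CI: 11.1000 ± 4.3004 = (6.80, 15.40).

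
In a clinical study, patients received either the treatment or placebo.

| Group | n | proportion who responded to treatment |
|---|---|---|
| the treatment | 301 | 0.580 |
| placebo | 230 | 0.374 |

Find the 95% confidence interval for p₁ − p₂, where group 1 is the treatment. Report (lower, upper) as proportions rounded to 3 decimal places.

Each SE is √(p̂(1−p̂)/n): √(0.5800·0.4200/301) = 0.02845 and √(0.3740·0.6260/230) = 0.03191.
SE(p̂₁ − p̂₂) = √(SE₁² + SE₂²) = √(0.0008094025 + 0.0010182481) = 0.04275, since the two samples are independent.
At 95% confidence z* = 1.960; margin = 1.960 × 0.04275 = 0.08379.
The difference is 0.5800 − 0.3740 = 0.2060, so the interval is 0.2060 ± 0.08379 = (0.122, 0.290).

(0.122, 0.290)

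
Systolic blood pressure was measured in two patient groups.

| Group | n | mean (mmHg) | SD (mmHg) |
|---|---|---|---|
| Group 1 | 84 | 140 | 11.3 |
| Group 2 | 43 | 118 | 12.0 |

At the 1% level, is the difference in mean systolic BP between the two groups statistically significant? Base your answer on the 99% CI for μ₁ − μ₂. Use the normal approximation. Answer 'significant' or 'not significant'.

significant

Per-group SEs: s₁/√n₁ = 11.3/√84 = 1.2329, s₂/√n₂ = 12.0/√43 = 1.8300.
Unpooled SE of the difference: √(1.52004241 + 3.3489) = 2.2066.
Margin of error = z* · SE = 2.576 × 2.2066 = 5.6842.
x̄₁ − x̄₂ = 140 − 118 = 22.0000.
CI: 22.0000 ± 5.6842 = (16.3158, 27.6842).
The interval (16.3158, 27.6842) does not contain 0, so the difference is significant.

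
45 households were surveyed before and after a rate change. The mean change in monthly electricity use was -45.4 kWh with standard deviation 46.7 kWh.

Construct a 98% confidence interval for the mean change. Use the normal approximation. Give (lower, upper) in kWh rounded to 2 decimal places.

Paired design: SE = s_d/√n = 46.7/√45 = 6.9616.
z* = 2.326; margin of error = 2.326 × 6.9616 = 16.1927.
-45.4 ± 16.1927 → (-61.59, -29.21).

(-61.59, -29.21)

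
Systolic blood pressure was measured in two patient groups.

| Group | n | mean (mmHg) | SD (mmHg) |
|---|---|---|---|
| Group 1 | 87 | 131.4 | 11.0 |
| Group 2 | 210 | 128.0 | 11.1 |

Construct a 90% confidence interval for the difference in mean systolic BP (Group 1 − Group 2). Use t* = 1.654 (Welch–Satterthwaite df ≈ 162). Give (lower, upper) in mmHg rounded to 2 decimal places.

Per-group SEs: s₁/√n₁ = 11.0/√87 = 1.1793, s₂/√n₂ = 11.1/√210 = 0.7660.
Unpooled SE of the difference: √(1.39074849 + 0.586756) = 1.4062.
Margin of error = t* · SE = 1.654 × 1.4062 = 2.3259.
x̄₁ − x̄₂ = 131.4 − 128.0 = 3.4000.
CI: 3.4000 ± 2.3259 = (1.07, 5.73).

(1.07, 5.73)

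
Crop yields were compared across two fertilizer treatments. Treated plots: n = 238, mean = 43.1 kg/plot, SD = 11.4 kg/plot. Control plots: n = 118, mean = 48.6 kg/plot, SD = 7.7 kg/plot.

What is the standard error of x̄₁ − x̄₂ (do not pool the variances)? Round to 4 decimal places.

1.0240

Standard errors of each mean: 11.4/√238 = 0.7390 and 7.7/√118 = 0.7088.
SE(x̄₁ − x̄₂) = √(0.7390² + 0.7088²) = 1.0240 for independent samples with unequal variances.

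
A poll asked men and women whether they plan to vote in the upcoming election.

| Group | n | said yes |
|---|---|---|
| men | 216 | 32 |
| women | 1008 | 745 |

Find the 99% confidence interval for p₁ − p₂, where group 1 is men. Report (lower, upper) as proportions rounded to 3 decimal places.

(-0.663, -0.519)

First, p̂₁ = 32/216 = 0.1481; p̂₂ = 745/1008 = 0.7391.
The two standard errors are √(0.1481×0.8519/216) = 0.02417 and √(0.7391×0.2609/1008) = 0.01383.
Because the samples are independent, SE_diff = √(0.02417² + 0.01383²) = 0.02785.
Using z* = 2.576 for 99%, ME = 2.576 × 0.02785 = 0.07174.
p̂₁ − p̂₂ = -0.5910; interval -0.5910 ± 0.07174 gives (-0.663, -0.519).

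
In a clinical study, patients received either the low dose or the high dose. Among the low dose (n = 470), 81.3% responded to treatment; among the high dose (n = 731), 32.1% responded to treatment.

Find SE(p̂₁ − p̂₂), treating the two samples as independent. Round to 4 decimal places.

The two standard errors are √(0.8130×0.1870/470) = 0.01799 and √(0.3210×0.6790/731) = 0.01727.
Because the samples are independent, SE_diff = √(0.01799² + 0.01727²) = 0.02494.

0.0249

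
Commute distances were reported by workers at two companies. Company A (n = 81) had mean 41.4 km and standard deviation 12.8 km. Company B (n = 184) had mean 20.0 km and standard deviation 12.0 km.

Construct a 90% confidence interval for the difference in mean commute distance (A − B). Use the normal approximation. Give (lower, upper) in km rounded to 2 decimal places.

(18.64, 24.16)

Per-group SEs: s₁/√n₁ = 12.8/√81 = 1.4222, s₂/√n₂ = 12.0/√184 = 0.8847.
Unpooled SE of the difference: √(2.02265284 + 0.78269409) = 1.6749.
Margin of error = z* · SE = 1.645 × 1.6749 = 2.7552.
x̄₁ − x̄₂ = 41.4 − 20.0 = 21.4000.
CI: 21.4000 ± 2.7552 = (18.64, 24.16).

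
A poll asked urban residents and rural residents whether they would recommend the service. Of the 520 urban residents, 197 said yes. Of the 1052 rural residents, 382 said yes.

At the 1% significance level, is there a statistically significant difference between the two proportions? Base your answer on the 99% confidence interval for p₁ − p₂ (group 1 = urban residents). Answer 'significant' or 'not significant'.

not significant

First, p̂₁ = 197/520 = 0.3788; p̂₂ = 382/1052 = 0.3631.
The two standard errors are √(0.3788×0.6212/520) = 0.02127 and √(0.3631×0.6369/1052) = 0.01483.
Because the samples are independent, SE_diff = √(0.02127² + 0.01483²) = 0.02593.
Using z* = 2.576 for 99%, ME = 2.576 × 0.02593 = 0.06680.
p̂₁ − p̂₂ = 0.0157; interval 0.0157 ± 0.06680 gives (-0.05110, 0.08250).
The interval (-0.05110, 0.08250) contains 0, so the difference is not significant.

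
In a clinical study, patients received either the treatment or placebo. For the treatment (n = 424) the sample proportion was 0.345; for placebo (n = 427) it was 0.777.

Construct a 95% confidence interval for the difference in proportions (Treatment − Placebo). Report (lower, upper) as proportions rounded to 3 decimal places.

(-0.492, -0.372)

SE₁ = √(p̂₁(1−p̂₁)/n₁) = √(0.3450·0.6550/424) = 0.02309; SE₂ = √(0.7770·0.2230/427) = 0.02014.
Independent samples: SE of the difference = √(SE₁² + SE₂²) = √(0.0005331481 + 0.0004056196) = 0.03064.
z* for 95% confidence is 1.960, so the margin of error is 1.960 × 0.03064 = 0.06005.
Point estimate p̂₁ − p̂₂ = 0.3450 − 0.7770 = -0.4320.
-0.4320 ± 0.06005 → (-0.492, -0.372).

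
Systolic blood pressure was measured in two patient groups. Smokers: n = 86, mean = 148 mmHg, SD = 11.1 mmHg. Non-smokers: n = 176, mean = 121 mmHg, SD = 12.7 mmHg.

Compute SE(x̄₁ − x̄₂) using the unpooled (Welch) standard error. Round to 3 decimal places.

1.533

SE₁ = s₁/√n₁ = 11.1/√86 = 1.1969; SE₂ = 12.7/√176 = 0.9573.
Independent samples, unequal variances: SE_diff = √(SE₁² + SE₂²) = √(1.43256961 + 0.91642329) = 1.5326.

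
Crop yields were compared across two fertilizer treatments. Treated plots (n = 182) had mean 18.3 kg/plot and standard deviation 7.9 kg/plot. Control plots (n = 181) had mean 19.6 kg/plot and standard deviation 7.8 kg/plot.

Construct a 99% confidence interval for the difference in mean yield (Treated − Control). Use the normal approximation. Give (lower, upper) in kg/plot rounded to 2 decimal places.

(-3.42, 0.82)

SE₁ = s₁/√n₁ = 7.9/√182 = 0.5856; SE₂ = 7.8/√181 = 0.5798.
Independent samples, unequal variances: SE_diff = √(SE₁² + SE₂²) = √(0.34292736 + 0.33616804) = 0.8241.
z* = 2.576, so margin of error = 2.576 × 0.8241 = 2.1229.
Difference in means = 18.3 − 19.6 = -1.3000.
-1.3000 ± 2.1229 → (-3.42, 0.82).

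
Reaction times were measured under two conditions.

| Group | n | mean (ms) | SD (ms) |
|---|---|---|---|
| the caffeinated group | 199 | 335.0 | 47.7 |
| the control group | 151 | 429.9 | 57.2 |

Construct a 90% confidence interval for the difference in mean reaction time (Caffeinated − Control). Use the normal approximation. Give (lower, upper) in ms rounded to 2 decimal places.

Per-group SEs: s₁/√n₁ = 47.7/√199 = 3.3814, s₂/√n₂ = 57.2/√151 = 4.6549.
Unpooled SE of the difference: √(11.43386596 + 21.66809401) = 5.7534.
Margin of error = z* · SE = 1.645 × 5.7534 = 9.4643.
x̄₁ − x̄₂ = 335.0 − 429.9 = -94.9000.
CI: -94.9000 ± 9.4643 = (-104.36, -85.44).

(-104.36, -85.44)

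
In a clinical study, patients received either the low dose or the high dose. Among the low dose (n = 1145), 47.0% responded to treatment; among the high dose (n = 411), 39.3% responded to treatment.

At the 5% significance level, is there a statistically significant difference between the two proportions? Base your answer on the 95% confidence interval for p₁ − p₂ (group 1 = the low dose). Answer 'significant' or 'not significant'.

significant

SE₁ = √(p̂₁(1−p̂₁)/n₁) = √(0.4700·0.5300/1145) = 0.01475; SE₂ = √(0.3930·0.6070/411) = 0.02409.
Independent samples: SE of the difference = √(SE₁² + SE₂²) = √(0.0002175625 + 0.0005803281) = 0.02825.
z* for 95% confidence is 1.960, so the margin of error is 1.960 × 0.02825 = 0.05537.
Point estimate p̂₁ − p̂₂ = 0.4700 − 0.3930 = 0.0770.
0.0770 ± 0.05537 → (0.02163, 0.13237).
The interval (0.02163, 0.13237) does not contain 0, so the difference is significant.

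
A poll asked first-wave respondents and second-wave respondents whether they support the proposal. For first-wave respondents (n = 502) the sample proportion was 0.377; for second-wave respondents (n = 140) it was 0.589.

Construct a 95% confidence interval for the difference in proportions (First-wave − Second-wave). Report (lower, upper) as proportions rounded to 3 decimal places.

(-0.304, -0.120)

The two standard errors are √(0.3770×0.6230/502) = 0.02163 and √(0.5890×0.4110/140) = 0.04158.
Because the samples are independent, SE_diff = √(0.02163² + 0.04158²) = 0.04687.
Using z* = 1.960 for 95%, ME = 1.960 × 0.04687 = 0.09187.
p̂₁ − p̂₂ = -0.2120; interval -0.2120 ± 0.09187 gives (-0.304, -0.120).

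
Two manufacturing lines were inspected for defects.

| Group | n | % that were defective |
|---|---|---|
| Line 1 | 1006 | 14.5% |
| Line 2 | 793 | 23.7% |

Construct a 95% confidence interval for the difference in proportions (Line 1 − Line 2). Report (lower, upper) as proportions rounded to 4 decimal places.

SE₁ = √(p̂₁(1−p̂₁)/n₁) = √(0.1450·0.8550/1006) = 0.01110; SE₂ = √(0.2370·0.7630/793) = 0.01510.
Independent samples: SE of the difference = √(SE₁² + SE₂²) = √(0.00012321 + 0.00022801) = 0.01874.
z* for 95% confidence is 1.960, so the margin of error is 1.960 × 0.01874 = 0.03673.
Point estimate p̂₁ − p̂₂ = 0.1450 − 0.2370 = -0.0920.
-0.0920 ± 0.03673 → (-0.1287, -0.0553).

(-0.1287, -0.0553)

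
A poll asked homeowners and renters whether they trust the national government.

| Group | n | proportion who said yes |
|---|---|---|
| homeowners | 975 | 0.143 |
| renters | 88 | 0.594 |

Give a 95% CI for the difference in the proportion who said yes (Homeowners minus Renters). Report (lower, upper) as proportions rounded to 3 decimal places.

(-0.556, -0.346)

SE₁ = √(p̂₁(1−p̂₁)/n₁) = √(0.1430·0.8570/975) = 0.01121; SE₂ = √(0.5940·0.4060/88) = 0.05235.
Independent samples: SE of the difference = √(SE₁² + SE₂²) = √(0.0001256641 + 0.0027405225) = 0.05354.
z* for 95% confidence is 1.960, so the margin of error is 1.960 × 0.05354 = 0.10494.
Point estimate p̂₁ − p̂₂ = 0.1430 − 0.5940 = -0.4510.
-0.4510 ± 0.10494 → (-0.556, -0.346).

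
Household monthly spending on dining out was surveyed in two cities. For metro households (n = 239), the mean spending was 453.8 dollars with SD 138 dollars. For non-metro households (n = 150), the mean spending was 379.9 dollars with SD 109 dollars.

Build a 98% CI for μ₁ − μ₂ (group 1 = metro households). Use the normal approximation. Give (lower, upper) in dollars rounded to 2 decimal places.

(44.58, 103.22)

SE₁ = s₁/√n₁ = 138/√239 = 8.9265; SE₂ = 109/√150 = 8.8998.
Independent samples, unequal variances: SE_diff = √(SE₁² + SE₂²) = √(79.68240225 + 79.20644004) = 12.6051.
z* = 2.326, so margin of error = 2.326 × 12.6051 = 29.3195.
Difference in means = 453.8 − 379.9 = 73.9000.
73.9000 ± 29.3195 → (44.58, 103.22).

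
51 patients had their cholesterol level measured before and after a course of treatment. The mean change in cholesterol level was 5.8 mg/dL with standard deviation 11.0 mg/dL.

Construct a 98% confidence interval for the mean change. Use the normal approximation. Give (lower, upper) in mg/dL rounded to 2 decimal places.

This is a matched-pairs design, so SE = s_d/√n = 11.0/√51 = 1.5403.
Margin = 2.326 × 1.5403 = 3.5827; the interval is 5.8 ± 3.5827 = (2.22, 9.38).

(2.22, 9.38)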